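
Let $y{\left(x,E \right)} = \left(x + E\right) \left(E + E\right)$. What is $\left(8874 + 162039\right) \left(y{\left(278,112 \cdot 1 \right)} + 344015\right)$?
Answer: $73727595375$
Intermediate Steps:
$y{\left(x,E \right)} = 2 E \left(E + x\right)$ ($y{\left(x,E \right)} = \left(E + x\right) 2 E = 2 E \left(E + x\right)$)
$\left(8874 + 162039\right) \left(y{\left(278,112 \cdot 1 \right)} + 344015\right) = \left(8874 + 162039\right) \left(2 \cdot 112 \cdot 1 \left(112 \cdot 1 + 278\right) + 344015\right) = 170913 \left(2 \cdot 112 \left(112 + 278\right) + 344015\right) = 170913 \left(2 \cdot 112 \cdot 390 + 344015\right) = 170913 \left(87360 + 344015\right) = 170913 \cdot 431375 = 73727595375$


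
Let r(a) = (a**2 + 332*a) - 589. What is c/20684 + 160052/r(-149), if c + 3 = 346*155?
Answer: -28385654/9002711 ≈ -3.1530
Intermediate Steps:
c = 53627 (c = -3 + 346*155 = -3 + 53630 = 53627)
r(a) = -589 + a**2 + 332*a
c/20684 + 160052/r(-149) = 53627/20684 + 160052/(-589 + (-149)**2 + 332*(-149)) = 53627*(1/20684) + 160052/(-589 + 22201 - 49468) = 53627/20684 + 160052/(-27856) = 53627/20684 + 160052*(-1/27856) = 53627/20684 - 40013/6964 = -28385654/9002711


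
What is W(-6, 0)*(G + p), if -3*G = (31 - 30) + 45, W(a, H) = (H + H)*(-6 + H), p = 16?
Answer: 0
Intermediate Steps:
W(a, H) = 2*H*(-6 + H) (W(a, H) = (2*H)*(-6 + H) = 2*H*(-6 + H))
G = -46/3 (G = -((31 - 30) + 45)/3 = -(1 + 45)/3 = -1/3*46 = -46/3 ≈ -15.333)
W(-6, 0)*(G + p) = (2*0*(-6 + 0))*(-46/3 + 16) = (2*0*(-6))*(2/3) = 0*(2/3) = 0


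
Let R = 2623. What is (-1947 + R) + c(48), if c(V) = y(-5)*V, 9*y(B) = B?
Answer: 1948/3 ≈ 649.33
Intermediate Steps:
y(B) = B/9
c(V) = -5*V/9 (c(V) = ((1/9)*(-5))*V = -5*V/9)
(-1947 + R) + c(48) = (-1947 + 2623) - 5/9*48 = 676 - 80/3 = 1948/3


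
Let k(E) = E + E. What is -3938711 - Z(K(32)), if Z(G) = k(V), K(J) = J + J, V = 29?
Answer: -3938769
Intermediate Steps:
K(J) = 2*J
k(E) = 2*E
Z(G) = 58 (Z(G) = 2*29 = 58)
-3938711 - Z(K(32)) = -3938711 - 1*58 = -3938711 - 58 = -3938769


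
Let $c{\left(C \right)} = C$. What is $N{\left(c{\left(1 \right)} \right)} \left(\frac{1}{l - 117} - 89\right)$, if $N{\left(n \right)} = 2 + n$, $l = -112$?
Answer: $- \frac{61146}{229} \approx -267.01$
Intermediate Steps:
$N{\left(c{\left(1 \right)} \right)} \left(\frac{1}{l - 117} - 89\right) = \left(2 + 1\right) \left(\frac{1}{-112 - 117} - 89\right) = 3 \left(\frac{1}{-229} - 89\right) = 3 \left(- \frac{1}{229} - 89\right) = 3 \left(- \frac{20382}{229}\right) = - \frac{61146}{229}$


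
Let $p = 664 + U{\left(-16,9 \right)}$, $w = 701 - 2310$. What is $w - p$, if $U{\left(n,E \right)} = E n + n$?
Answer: $-2113$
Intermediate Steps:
$U{\left(n,E \right)} = n + E n$
$w = -1609$
$p = 504$ ($p = 664 - 16 \left(1 + 9\right) = 664 - 160 = 504$)
$w - p = -1609 - 504 = -2113$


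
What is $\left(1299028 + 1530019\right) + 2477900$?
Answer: $5306947$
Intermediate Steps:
$\left(1299028 + 1530019\right) + 2477900 = 2829047 + 2477900 = 5306947$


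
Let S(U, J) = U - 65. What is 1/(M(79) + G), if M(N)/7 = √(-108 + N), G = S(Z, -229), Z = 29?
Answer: -36/2717 - 7*I*√29/2717 ≈ -0.01325 - 0.013874*I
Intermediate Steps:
S(U, J) = -65 + U
G = -36 (G = -65 + 29 = -36)
M(N) = 7*√(-108 + N)
1/(M(79) + G) = 1/(7*√(-108 + 79) - 36) = 1/(7*√(-29) - 36) = 1/(7*(I*√29) - 36) = 1/(7*I*√29 - 36) = 1/(-36 + 7*I*√29)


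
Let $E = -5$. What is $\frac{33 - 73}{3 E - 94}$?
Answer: $\frac{40}{109} \approx 0.36697$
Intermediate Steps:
$\frac{33 - 73}{3 E - 94} = \frac{33 - 73}{3 \left(-5\right) - 94} = \frac{1}{-15 - 94} \left(-40\right) = \frac{1}{-109} \left(-40\right) = \left(- \frac{1}{109}\right) \left(-40\right) = \frac{40}{109}$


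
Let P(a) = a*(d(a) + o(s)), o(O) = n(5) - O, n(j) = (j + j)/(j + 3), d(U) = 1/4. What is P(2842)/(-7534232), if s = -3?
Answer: -12789/7534232 ≈ -0.0016975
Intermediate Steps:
d(U) = 1/4
n(j) = 2*j/(3 + j) (n(j) = (2*j)/(3 + j) = 2*j/(3 + j))
o(O) = 5/4 - O (o(O) = 2*5/(3 + 5) - O = 2*5/8 - O = 2*5*(1/8) - O = 5/4 - O)
P(a) = 9*a/2 (P(a) = a*(1/4 + (5/4 - 1*(-3))) = a*(1/4 + (5/4 + 3)) = a*(1/4 + 17/4) = a*(9/2) = 9*a/2)
P(2842)/(-7534232) = ((9/2)*2842)/(-7534232) = 12789*(-1/7534232) = -12789/7534232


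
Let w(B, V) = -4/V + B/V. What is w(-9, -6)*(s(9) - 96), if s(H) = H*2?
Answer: -169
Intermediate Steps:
s(H) = 2*H
w(-9, -6)*(s(9) - 96) = ((-4 - 9)/(-6))*(2*9 - 96) = (-⅙*(-13))*(18 - 96) = (13/6)*(-78) = -169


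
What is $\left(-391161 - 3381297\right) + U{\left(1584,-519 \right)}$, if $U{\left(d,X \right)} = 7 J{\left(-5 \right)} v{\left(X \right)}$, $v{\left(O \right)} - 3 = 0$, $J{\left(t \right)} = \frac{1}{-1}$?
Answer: $-3772479$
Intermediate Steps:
$J{\left(t \right)} = -1$
$v{\left(O \right)} = 3$ ($v{\left(O \right)} = 3 + 0 = 3$)
$U{\left(d,X \right)} = -21$ ($U{\left(d,X \right)} = 7 \left(-1\right) 3 = \left(-7\right) 3 = -21$)
$\left(-391161 - 3381297\right) + U{\left(1584,-519 \right)} = \left(-391161 - 3381297\right) - 21 = -3772458 - 21 = -3772479$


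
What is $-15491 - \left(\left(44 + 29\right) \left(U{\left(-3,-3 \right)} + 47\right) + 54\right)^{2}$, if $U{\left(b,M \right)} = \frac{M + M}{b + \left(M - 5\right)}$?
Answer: $- \frac{1505219940}{121} \approx -1.244 \cdot 10^{7}$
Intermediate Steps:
$U{\left(b,M \right)} = \frac{2 M}{-5 + M + b}$ ($U{\left(b,M \right)} = \frac{2 M}{b + \left(M - 5\right)} = \frac{2 M}{b + \left(-5 + M\right)} = \frac{2 M}{-5 + M + b}$)
$-15491 - \left(\left(44 + 29\right) \left(U{\left(-3,-3 \right)} + 47\right) + 54\right)^{2} = -15491 - \left(\left(44 + 29\right) \left(2 \left(-3\right) \frac{1}{-5 - 3 - 3} + 47\right) + 54\right)^{2} = -15491 - \left(73 \left(2 \left(-3\right) \frac{1}{-11} + 47\right) + 54\right)^{2} = -15491 - \left(73 \left(2 \left(-3\right) \left(- \frac{1}{11}\right) + 47\right) + 54\right)^{2} = -15491 - \left(73 \left(\frac{6}{11} + 47\right) + 54\right)^{2} = -15491 - \left(73 \cdot \frac{523}{11} + 54\right)^{2} = -15491 - \left(\frac{38179}{11} + 54\right)^{2} = -15491 - \left(\frac{38773}{11}\right)^{2} = -15491 - \frac{1503345529}{121} = - \frac{1505219940}{121}$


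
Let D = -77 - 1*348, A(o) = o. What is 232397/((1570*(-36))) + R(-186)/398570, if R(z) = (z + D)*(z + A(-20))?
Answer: -8551252597/2252717640 ≈ -3.7960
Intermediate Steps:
D = -425 (D = -77 - 348 = -425)
R(z) = (-425 + z)*(-20 + z) (R(z) = (z - 425)*(z - 20) = (-425 + z)*(-20 + z))
232397/((1570*(-36))) + R(-186)/398570 = 232397/((1570*(-36))) + (8500 + (-186)² - 445*(-186))/398570 = 232397/(-56520) + (8500 + 34596 + 82770)*(1/398570) = 232397*(-1/56520) + 125866*(1/398570) = -232397/56520 + 62933/199285 = -8551252597/2252717640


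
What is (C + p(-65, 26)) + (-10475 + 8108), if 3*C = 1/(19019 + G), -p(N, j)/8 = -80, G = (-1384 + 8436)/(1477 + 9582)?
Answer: -1089762063254/631014519 ≈ -1727.0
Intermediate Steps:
G = 7052/11059 ≈ 0.63767
p(N, j) = 640 (p(N, j) = -8*(-80) = 640)
C = 11059/631014519 (C = 1/(3*(19019 + 7052/11059)) = 1/(3*(210338173/11059)) = (⅓)*(11059/210338173) = 11059/631014519 ≈ 1.7526e-5)
(C + p(-65, 26)) + (-10475 + 8108) = (11059/631014519 + 640) + (-10475 + 8108) = 403849303219/631014519 - 2367 = -1089762063254/631014519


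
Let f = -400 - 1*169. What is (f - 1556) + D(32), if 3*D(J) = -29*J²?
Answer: -36071/3 ≈ -12024.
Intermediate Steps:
f = -569 (f = -400 - 169 = -569)
D(J) = -29*J²/3 (D(J) = (-29*J²)/3 = -29*J²/3)
(f - 1556) + D(32) = (-569 - 1556) - 29/3*32² = -2125 - 29/3*1024 = -2125 - 29696/3 = -36071/3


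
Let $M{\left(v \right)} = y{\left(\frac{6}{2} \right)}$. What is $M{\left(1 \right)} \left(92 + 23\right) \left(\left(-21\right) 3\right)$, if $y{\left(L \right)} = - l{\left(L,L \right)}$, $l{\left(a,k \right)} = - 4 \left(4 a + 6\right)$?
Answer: $-521640$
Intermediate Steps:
$l{\left(a,k \right)} = -24 - 16 a$ ($l{\left(a,k \right)} = - 4 \left(6 + 4 a\right) = -24 - 16 a$)
$y{\left(L \right)} = 24 + 16 L$ ($y{\left(L \right)} = - (-24 - 16 L) = 24 + 16 L$)
$M{\left(v \right)} = 72$ ($M{\left(v \right)} = 24 + 16 \cdot \frac{6}{2} = 24 + 16 \cdot 6 \cdot \frac{1}{2} = 24 + 16 \cdot 3 = 24 + 48 = 72$)
$M{\left(1 \right)} \left(92 + 23\right) \left(\left(-21\right) 3\right) = 72 \left(92 + 23\right) \left(\left(-21\right) 3\right) = 72 \cdot 115 \left(-63\right) = 8280 \left(-63\right) = -521640$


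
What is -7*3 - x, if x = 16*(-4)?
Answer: 43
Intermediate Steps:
x = -64
-7*3 - x = -7*3 - 1*(-64) = -1*21 + 64 = -21 + 64 = 43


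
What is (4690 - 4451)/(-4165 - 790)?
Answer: -239/4955 ≈ -0.048234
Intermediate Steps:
(4690 - 4451)/(-4165 - 790) = 239/(-4955) = 239*(-1/4955) = -239/4955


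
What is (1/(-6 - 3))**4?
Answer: 1/6561 ≈ 0.00015242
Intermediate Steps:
(1/(-6 - 3))**4 = (1/(-9))**4 = (-1/9)**4 = 1/6561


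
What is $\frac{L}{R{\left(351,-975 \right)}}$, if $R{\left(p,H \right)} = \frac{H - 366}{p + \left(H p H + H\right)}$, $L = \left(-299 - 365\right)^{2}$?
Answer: $- \frac{49037739213632}{447} \approx -1.097 \cdot 10^{11}$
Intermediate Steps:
$L = 440896$ ($L = \left(-664\right)^{2} = 440896$)
$R{\left(p,H \right)} = \frac{-366 + H}{H + p + p H^{2}}$ ($R{\left(p,H \right)} = \frac{-366 + H}{p + \left(p H^{2} + H\right)} = \frac{-366 + H}{p + \left(H + p H^{2}\right)} = \frac{-366 + H}{H + p + p H^{2}}$)
$\frac{L}{R{\left(351,-975 \right)}} = \frac{440896}{\frac{1}{-975 + 351 + 351 \left(-975\right)^{2}} \left(-366 - 975\right)} = \frac{440896}{\frac{1}{-975 + 351 + 351 \cdot 950625} \left(-1341\right)} = \frac{440896}{\frac{1}{-975 + 351 + 333669375} \left(-1341\right)} = \frac{440896}{\frac{1}{333668751} \left(-1341\right)} = \frac{440896}{- \frac{447}{111222917}} = 440896 \left(- \frac{111222917}{447}\right) = - \frac{49037739213632}{447}$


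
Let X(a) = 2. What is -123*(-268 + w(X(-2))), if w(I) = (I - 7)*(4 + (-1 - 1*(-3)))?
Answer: 36654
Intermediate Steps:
w(I) = -42 + 6*I (w(I) = (-7 + I)*(4 + (-1 + 3)) = (-7 + I)*(4 + 2) = (-7 + I)*6 = -42 + 6*I)
-123*(-268 + w(X(-2))) = -123*(-268 + (-42 + 6*2)) = -123*(-268 + (-42 + 12)) = -123*(-268 - 30) = -123*(-298) = 36654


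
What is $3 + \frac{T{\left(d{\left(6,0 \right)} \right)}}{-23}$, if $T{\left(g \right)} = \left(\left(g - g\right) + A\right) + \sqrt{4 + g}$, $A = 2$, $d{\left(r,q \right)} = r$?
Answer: $\frac{67}{23} - \frac{\sqrt{10}}{23} \approx 2.7756$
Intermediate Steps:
$T{\left(g \right)} = 2 + \sqrt{4 + g}$ ($T{\left(g \right)} = \left(\left(g - g\right) + 2\right) + \sqrt{4 + g} = \left(0 + 2\right) + \sqrt{4 + g} = 2 + \sqrt{4 + g}$)
$3 + \frac{T{\left(d{\left(6,0 \right)} \right)}}{-23} = 3 + \frac{2 + \sqrt{4 + 6}}{-23} = 3 + \left(2 + \sqrt{10}\right) \left(- \frac{1}{23}\right) = 3 - \left(\frac{2}{23} + \frac{\sqrt{10}}{23}\right) = \frac{67}{23} - \frac{\sqrt{10}}{23}$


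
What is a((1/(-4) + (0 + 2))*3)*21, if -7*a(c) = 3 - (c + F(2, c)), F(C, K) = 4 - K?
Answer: 3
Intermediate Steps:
a(c) = ⅐ (a(c) = -(3 - (c + (4 - c)))/7 = -(3 - 1*4)/7 = -(3 - 4)/7 = -⅐*(-1) = ⅐)
a((1/(-4) + (0 + 2))*3)*21 = (⅐)*21 = 3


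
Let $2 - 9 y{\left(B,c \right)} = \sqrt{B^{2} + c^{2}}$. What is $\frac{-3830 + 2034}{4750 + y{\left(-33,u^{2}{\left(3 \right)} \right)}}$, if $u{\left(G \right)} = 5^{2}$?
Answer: $- \frac{115173888}{304556965} - \frac{2694 \sqrt{391714}}{304556965} \approx -0.3837$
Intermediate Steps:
$u{\left(G \right)} = 25$
$y{\left(B,c \right)} = \frac{2}{9} - \frac{\sqrt{B^{2} + c^{2}}}{9}$
$\frac{-3830 + 2034}{4750 + y{\left(-33,u^{2}{\left(3 \right)} \right)}} = \frac{-3830 + 2034}{4750 + \left(\frac{2}{9} - \frac{\sqrt{\left(-33\right)^{2} + \left(25^{2}\right)^{2}}}{9}\right)} = - \frac{1796}{4750 + \left(\frac{2}{9} - \frac{\sqrt{1089 + 625^{2}}}{9}\right)} = - \frac{1796}{4750 + \left(\frac{2}{9} - \frac{\sqrt{1089 + 390625}}{9}\right)} = - \frac{1796}{4750 + \left(\frac{2}{9} - \frac{\sqrt{391714}}{9}\right)} = - \frac{1796}{\frac{42752}{9} - \frac{\sqrt{391714}}{9}}$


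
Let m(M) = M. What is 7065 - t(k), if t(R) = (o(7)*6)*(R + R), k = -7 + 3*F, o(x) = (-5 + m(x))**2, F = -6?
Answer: 8265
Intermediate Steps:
o(x) = (-5 + x)**2
k = -25 (k = -7 + 3*(-6) = -7 - 18 = -25)
t(R) = 48*R (t(R) = ((-5 + 7)**2*6)*(R + R) = (2**2*6)*(2*R) = (4*6)*(2*R) = 24*(2*R) = 48*R)
7065 - t(k) = 7065 - 48*(-25) = 7065 - 1*(-1200) = 7065 + 1200 = 8265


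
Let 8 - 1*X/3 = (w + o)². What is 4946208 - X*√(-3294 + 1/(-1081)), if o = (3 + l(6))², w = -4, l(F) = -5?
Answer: 4946208 - 24*I*√3849241015/1081 ≈ 4.9462e+6 - 1377.4*I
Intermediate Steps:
o = 4 (o = (3 - 5)² = (-2)² = 4)
X = 24 (X = 24 - 3*(-4 + 4)² = 24 - 3*0² = 24 - 3*0 = 24 + 0 = 24)
4946208 - X*√(-3294 + 1/(-1081)) = 4946208 - 24*√(-3294 + 1/(-1081)) = 4946208 - 24*√(-3294 - 1/1081) = 4946208 - 24*√(-3560815/1081) = 4946208 - 24*I*√3849241015/1081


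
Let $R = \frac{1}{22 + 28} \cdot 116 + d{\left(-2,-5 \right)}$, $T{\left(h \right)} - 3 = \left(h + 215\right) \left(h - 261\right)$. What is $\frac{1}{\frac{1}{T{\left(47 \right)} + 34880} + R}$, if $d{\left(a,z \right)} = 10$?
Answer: $\frac{105925}{1304991} \approx 0.081169$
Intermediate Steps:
$T{\left(h \right)} = 3 + \left(-261 + h\right) \left(215 + h\right)$ ($T{\left(h \right)} = 3 + \left(h + 215\right) \left(h - 261\right) = 3 + \left(215 + h\right) \left(-261 + h\right) = 3 + \left(-261 + h\right) \left(215 + h\right)$)
$R = \frac{308}{25}$ ($R = \frac{1}{22 + 28} \cdot 116 + 10 = \frac{1}{50} \cdot 116 + 10 = \frac{58}{25} + 10 = \frac{308}{25} \approx 12.32$)
$\frac{1}{\frac{1}{T{\left(47 \right)} + 34880} + R} = \frac{1}{\frac{1}{\left(-56112 + 47^{2} - 2162\right) + 34880} + \frac{308}{25}} = \frac{1}{\frac{1}{\left(-56112 + 2209 - 2162\right) + 34880} + \frac{308}{25}} = \frac{1}{\frac{1}{-56065 + 34880} + \frac{308}{25}} = \frac{1}{\frac{1}{-21185} + \frac{308}{25}} = \frac{1}{- \frac{1}{21185} + \frac{308}{25}} = \frac{1}{\frac{1304991}{105925}} = \frac{105925}{1304991}$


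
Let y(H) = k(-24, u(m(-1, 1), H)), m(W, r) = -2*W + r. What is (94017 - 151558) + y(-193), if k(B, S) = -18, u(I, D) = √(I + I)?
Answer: -57559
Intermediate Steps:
m(W, r) = r - 2*W
u(I, D) = √2*√I (u(I, D) = √(2*I) = √2*√I)
y(H) = -18
(94017 - 151558) + y(-193) = (94017 - 151558) - 18 = -57541 - 18 = -57559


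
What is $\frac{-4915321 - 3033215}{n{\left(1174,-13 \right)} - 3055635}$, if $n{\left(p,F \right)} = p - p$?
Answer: $\frac{2649512}{1018545} \approx 2.6013$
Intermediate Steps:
$n{\left(p,F \right)} = 0$
$\frac{-4915321 - 3033215}{n{\left(1174,-13 \right)} - 3055635} = \frac{-4915321 - 3033215}{0 - 3055635} = - \frac{7948536}{-3055635} = \left(-7948536\right) \left(- \frac{1}{3055635}\right) = \frac{2649512}{1018545}$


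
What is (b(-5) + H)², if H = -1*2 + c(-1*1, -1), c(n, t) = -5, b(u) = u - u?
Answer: 49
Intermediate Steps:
b(u) = 0
H = -7 (H = -1*2 - 5 = -2 - 5 = -7)
(b(-5) + H)² = (0 - 7)² = (-7)² = 49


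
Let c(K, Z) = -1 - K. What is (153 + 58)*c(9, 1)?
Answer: -2110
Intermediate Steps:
(153 + 58)*c(9, 1) = (153 + 58)*(-1 - 1*9) = 211*(-1 - 9) = 211*(-10) = -2110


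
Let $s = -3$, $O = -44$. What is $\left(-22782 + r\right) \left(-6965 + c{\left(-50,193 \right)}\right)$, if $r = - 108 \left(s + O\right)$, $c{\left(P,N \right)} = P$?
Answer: $124207590$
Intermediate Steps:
$r = 5076$ ($r = - 108 \left(-3 - 44\right) = \left(-108\right) \left(-47\right) = 5076$)
$\left(-22782 + r\right) \left(-6965 + c{\left(-50,193 \right)}\right) = \left(-22782 + 5076\right) \left(-6965 - 50\right) = \left(-17706\right) \left(-7015\right) = 124207590$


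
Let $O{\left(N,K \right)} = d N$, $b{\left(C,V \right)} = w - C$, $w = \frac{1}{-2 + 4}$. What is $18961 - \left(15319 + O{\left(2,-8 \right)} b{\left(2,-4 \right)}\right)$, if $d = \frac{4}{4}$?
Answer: $3645$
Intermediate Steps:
$d = 1$ ($d = 4 \cdot \frac{1}{4} = 1$)
$w = \frac{1}{2} \approx 0.5$
$b{\left(C,V \right)} = \frac{1}{2} - C$
$O{\left(N,K \right)} = N$ ($O{\left(N,K \right)} = 1 N = N$)
$18961 - \left(15319 + O{\left(2,-8 \right)} b{\left(2,-4 \right)}\right) = 18961 - \left(15319 + 2 \left(\frac{1}{2} - 2\right)\right) = 18961 - \left(15319 - 3\right) = 18961 - 15316 = 3645$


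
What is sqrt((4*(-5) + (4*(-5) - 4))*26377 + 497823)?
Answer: I*sqrt(662765) ≈ 814.1*I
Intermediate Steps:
sqrt((4*(-5) + (4*(-5) - 4))*26377 + 497823) = sqrt((-20 + (-20 - 4))*26377 + 497823) = sqrt((-20 - 24)*26377 + 497823) = sqrt(-44*26377 + 497823) = sqrt(-1160588 + 497823) = sqrt(-662765) = I*sqrt(662765)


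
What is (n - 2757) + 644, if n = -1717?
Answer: -3830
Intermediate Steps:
(n - 2757) + 644 = (-1717 - 2757) + 644 = -4474 + 644 = -3830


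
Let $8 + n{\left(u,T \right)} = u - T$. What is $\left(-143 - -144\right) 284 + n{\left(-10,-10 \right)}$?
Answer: $276$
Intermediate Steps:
$n{\left(u,T \right)} = -8 + u - T$ ($n{\left(u,T \right)} = -8 - \left(T - u\right) = -8 + u - T$)
$\left(-143 - -144\right) 284 + n{\left(-10,-10 \right)} = \left(-143 - -144\right) 284 - 8 = \left(-143 + 144\right) 284 - 8 = 1 \cdot 284 - 8 = 284 - 8 = 276$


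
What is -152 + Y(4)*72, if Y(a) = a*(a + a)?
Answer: 2152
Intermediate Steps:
Y(a) = 2*a² (Y(a) = a*(2*a) = 2*a²)
-152 + Y(4)*72 = -152 + (2*4²)*72 = -152 + (2*16)*72 = -152 + 32*72 = -152 + 2304 = 2152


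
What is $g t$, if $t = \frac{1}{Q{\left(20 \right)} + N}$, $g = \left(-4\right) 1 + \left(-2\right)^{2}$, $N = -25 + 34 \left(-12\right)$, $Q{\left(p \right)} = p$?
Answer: $0$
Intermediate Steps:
$N = -433$ ($N = -25 - 408 = -433$)
$g = 0$ ($g = -4 + 4 = 0$)
$t = - \frac{1}{413}$ ($t = \frac{1}{20 - 433} = \frac{1}{-413} = - \frac{1}{413} \approx -0.0024213$)
$g t = 0 \left(- \frac{1}{413}\right) = 0$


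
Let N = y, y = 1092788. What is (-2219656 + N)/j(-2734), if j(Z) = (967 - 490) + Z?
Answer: 1126868/2257 ≈ 499.28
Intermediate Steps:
N = 1092788
j(Z) = 477 + Z
(-2219656 + N)/j(-2734) = (-2219656 + 1092788)/(477 - 2734) = -1126868/(-2257) = -1126868*(-1/2257) = 1126868/2257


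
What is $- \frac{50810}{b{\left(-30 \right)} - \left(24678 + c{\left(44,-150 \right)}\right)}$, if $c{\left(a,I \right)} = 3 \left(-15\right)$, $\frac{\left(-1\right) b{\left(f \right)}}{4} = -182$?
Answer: $\frac{10162}{4781} \approx 2.1255$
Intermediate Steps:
$b{\left(f \right)} = 728$ ($b{\left(f \right)} = \left(-4\right) \left(-182\right) = 728$)
$c{\left(a,I \right)} = -45$
$- \frac{50810}{b{\left(-30 \right)} - \left(24678 + c{\left(44,-150 \right)}\right)} = - \frac{50810}{728 - \left(24678 - 45\right)} = - \frac{50810}{728 - 24633} = - \frac{50810}{-23905} = \left(-50810\right) \left(- \frac{1}{23905}\right) = \frac{10162}{4781}$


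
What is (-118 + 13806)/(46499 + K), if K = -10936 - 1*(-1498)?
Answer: 13688/37061 ≈ 0.36934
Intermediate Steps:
K = -9438 (K = -10936 + 1498 = -9438)
(-118 + 13806)/(46499 + K) = (-118 + 13806)/(46499 - 9438) = 13688/37061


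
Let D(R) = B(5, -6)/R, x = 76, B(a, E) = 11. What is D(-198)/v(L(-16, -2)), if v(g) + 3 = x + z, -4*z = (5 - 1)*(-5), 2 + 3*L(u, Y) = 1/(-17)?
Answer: -1/1404 ≈ -0.00071225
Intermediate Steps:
L(u, Y) = -35/51 (L(u, Y) = -2/3 + (1/3)/(-17) = -2/3 + (1/3)*(-1/17) = -2/3 - 1/51 = -35/51)
z = 5 (z = -(5 - 1)*(-5)/4 = -(-5) = -1/4*(-20) = 5)
v(g) = 78 (v(g) = -3 + (76 + 5) = -3 + 81 = 78)
D(R) = 11/R
D(-198)/v(L(-16, -2)) = (11/(-198))/78 = (11*(-1/198))*(1/78) = -1/18*1/78 = -1/1404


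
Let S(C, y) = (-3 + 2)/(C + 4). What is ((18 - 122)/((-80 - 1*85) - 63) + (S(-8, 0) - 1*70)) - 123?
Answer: -43843/228 ≈ -192.29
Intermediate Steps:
S(C, y) = -1/(4 + C)
((18 - 122)/((-80 - 1*85) - 63) + (S(-8, 0) - 1*70)) - 123 = ((18 - 122)/((-80 - 1*85) - 63) + (-1/(4 - 8) - 1*70)) - 123 = (-104/((-80 - 85) - 63) + (-1/(-4) - 70)) - 123 = (-104/(-165 - 63) + (-1*(-¼) - 70)) - 123 = (-104/(-228) + (¼ - 70)) - 123 = (-104*(-1/228) - 279/4) - 123 = (26/57 - 279/4) - 123 = -15799/228 - 123 = -43843/228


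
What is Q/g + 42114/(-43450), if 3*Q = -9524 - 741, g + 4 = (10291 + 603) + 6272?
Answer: -1307147827/1118533350 ≈ -1.1686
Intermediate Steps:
g = 17162 (g = -4 + ((10291 + 603) + 6272) = -4 + (10894 + 6272) = -4 + 17166 = 17162)
Q = -10265/3 (Q = (-9524 - 741)/3 = (⅓)*(-10265) = -10265/3 ≈ -3421.7)
Q/g + 42114/(-43450) = -10265/3/17162 + 42114/(-43450) = -10265/3*1/17162 + 42114*(-1/43450) = -10265/51486 - 21057/21725 = -1307147827/1118533350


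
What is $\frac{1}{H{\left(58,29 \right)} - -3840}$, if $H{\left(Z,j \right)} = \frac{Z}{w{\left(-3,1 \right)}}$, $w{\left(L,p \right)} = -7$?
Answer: $\frac{7}{26822} \approx 0.00026098$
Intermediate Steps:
$H{\left(Z,j \right)} = - \frac{Z}{7}$ ($H{\left(Z,j \right)} = \frac{Z}{-7} = Z \left(- \frac{1}{7}\right) = - \frac{Z}{7}$)
$\frac{1}{H{\left(58,29 \right)} - -3840} = \frac{1}{\left(- \frac{1}{7}\right) 58 - -3840} = \frac{1}{- \frac{58}{7} + 3840} = \frac{1}{\frac{26822}{7}} = \frac{7}{26822}$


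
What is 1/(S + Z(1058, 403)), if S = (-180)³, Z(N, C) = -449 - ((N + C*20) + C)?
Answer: -1/5841970 ≈ -1.7118e-7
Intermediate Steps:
Z(N, C) = -449 - N - 21*C (Z(N, C) = -449 - ((N + 20*C) + C) = -449 - (N + 21*C) = -449 + (-N - 21*C) = -449 - N - 21*C)
S = -5832000
1/(S + Z(1058, 403)) = 1/(-5832000 + (-449 - 1*1058 - 21*403)) = 1/(-5832000 + (-449 - 1058 - 8463)) = 1/(-5832000 - 9970) = 1/(-5841970) = -1/5841970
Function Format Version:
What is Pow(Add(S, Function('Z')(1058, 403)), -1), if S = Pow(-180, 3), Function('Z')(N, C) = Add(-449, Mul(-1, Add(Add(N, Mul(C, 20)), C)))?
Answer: Rational(-1, 5841970) ≈ -1.7118e-7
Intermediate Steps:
Function('Z')(N, C) = Add(-449, Mul(-1, N), Mul(-21, C)) (Function('Z')(N, C) = Add(-449, Mul(-1, Add(Add(N, Mul(20, C)), C))) = Add(-449, Mul(-1, Add(N, Mul(21, C)))) = Add(-449, Add(Mul(-1, N), Mul(-21, C))) = Add(-449, Mul(-1, N), Mul(-21, C)))
S = -5832000
Pow(Add(S, Function('Z')(1058, 403)), -1) = Pow(Add(-5832000, Add(-449, Mul(-1, 1058), Mul(-21, 403))), -1) = Pow(Add(-5832000, Add(-449, -1058, -8463)), -1) = Pow(Add(-5832000, -9970), -1) = Pow(-5841970, -1) = Rational(-1, 5841970)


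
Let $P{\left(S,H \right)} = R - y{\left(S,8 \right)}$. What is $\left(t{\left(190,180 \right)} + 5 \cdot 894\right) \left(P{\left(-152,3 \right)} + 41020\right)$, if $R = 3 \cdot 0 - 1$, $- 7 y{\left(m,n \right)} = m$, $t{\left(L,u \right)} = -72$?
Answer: $\frac{1262142438}{7} \approx 1.8031 \cdot 10^{8}$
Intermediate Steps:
$y{\left(m,n \right)} = - \frac{m}{7}$
$R = -1$ ($R = 0 - 1 = -1$)
$P{\left(S,H \right)} = -1 + \frac{S}{7}$ ($P{\left(S,H \right)} = -1 - - \frac{S}{7} = -1 + \frac{S}{7}$)
$\left(t{\left(190,180 \right)} + 5 \cdot 894\right) \left(P{\left(-152,3 \right)} + 41020\right) = \left(-72 + 5 \cdot 894\right) \left(\left(-1 + \frac{1}{7} \left(-152\right)\right) + 41020\right) = \left(-72 + 4470\right) \left(\left(-1 - \frac{152}{7}\right) + 41020\right) = 4398 \left(- \frac{159}{7} + 41020\right) = 4398 \cdot \frac{286981}{7} = \frac{1262142438}{7}$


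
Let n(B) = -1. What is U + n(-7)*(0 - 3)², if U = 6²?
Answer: 27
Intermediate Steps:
U = 36
U + n(-7)*(0 - 3)² = 36 - (0 - 3)² = 36 - 1*(-3)² = 36 - 1*9 = 36 - 9 = 27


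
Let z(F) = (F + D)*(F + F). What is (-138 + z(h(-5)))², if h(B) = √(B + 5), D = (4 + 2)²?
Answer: 19044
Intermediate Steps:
D = 36 (D = 6² = 36)
h(B) = √(5 + B)
z(F) = 2*F*(36 + F) (z(F) = (F + 36)*(F + F) = (36 + F)*(2*F) = 2*F*(36 + F))
(-138 + z(h(-5)))² = (-138 + 2*√(5 - 5)*(36 + √(5 - 5)))² = (-138 + 2*√0*(36 + √0))² = (-138 + 2*0*(36 + 0))² = (-138 + 2*0*36)² = (-138 + 0)² = (-138)² = 19044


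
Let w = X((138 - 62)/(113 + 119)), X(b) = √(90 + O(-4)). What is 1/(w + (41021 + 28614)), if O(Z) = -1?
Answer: 69635/4849033136 - √89/4849033136 ≈ 1.4359e-5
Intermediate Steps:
X(b) = √89 (X(b) = √(90 - 1) = √89)
w = √89 ≈ 9.4340
1/(w + (41021 + 28614)) = 1/(√89 + (41021 + 28614)) = 1/(√89 + 69635) = 1/(69635 + √89)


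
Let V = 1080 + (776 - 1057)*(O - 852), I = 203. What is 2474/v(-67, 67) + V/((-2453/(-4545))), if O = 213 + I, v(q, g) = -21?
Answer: 1071868318/4683 ≈ 2.2889e+5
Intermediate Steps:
O = 416 (O = 213 + 203 = 416)
V = 123596 (V = 1080 + (776 - 1057)*(416 - 852) = 1080 - 281*(-436) = 1080 + 122516 = 123596)
2474/v(-67, 67) + V/((-2453/(-4545))) = 2474/(-21) + 123596/((-2453/(-4545))) = 2474*(-1/21) + 123596/((-2453*(-1/4545))) = -2474/21 + 123596/(2453/4545) = -2474/21 + 123596*(4545/2453) = -2474/21 + 51067620/223 = 1071868318/4683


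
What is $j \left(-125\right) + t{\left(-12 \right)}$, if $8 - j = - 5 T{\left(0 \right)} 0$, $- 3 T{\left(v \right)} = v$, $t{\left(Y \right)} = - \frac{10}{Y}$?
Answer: $- \frac{5995}{6} \approx -999.17$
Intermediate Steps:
$T{\left(v \right)} = - \frac{v}{3}$
$j = 8$ ($j = 8 - - 5 \left(\left(- \frac{1}{3}\right) 0\right) 0 = 8 - \left(-5\right) 0 \cdot 0 = 8 - 0 \cdot 0 = 8 - 0 = 8 + 0 = 8$)
$j \left(-125\right) + t{\left(-12 \right)} = 8 \left(-125\right) - \frac{10}{-12} = -1000 - - \frac{5}{6} = -1000 + \frac{5}{6} = - \frac{5995}{6}$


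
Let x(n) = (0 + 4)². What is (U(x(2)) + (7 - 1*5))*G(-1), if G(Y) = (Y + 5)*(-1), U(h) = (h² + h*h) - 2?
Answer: -2048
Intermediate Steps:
x(n) = 16 (x(n) = 4² = 16)
U(h) = -2 + 2*h² (U(h) = (h² + h²) - 2 = 2*h² - 2 = -2 + 2*h²)
G(Y) = -5 - Y (G(Y) = (5 + Y)*(-1) = -5 - Y)
(U(x(2)) + (7 - 1*5))*G(-1) = ((-2 + 2*16²) + (7 - 1*5))*(-5 - 1*(-1)) = ((-2 + 2*256) + (7 - 5))*(-5 + 1) = ((-2 + 512) + 2)*(-4) = (510 + 2)*(-4) = 512*(-4) = -2048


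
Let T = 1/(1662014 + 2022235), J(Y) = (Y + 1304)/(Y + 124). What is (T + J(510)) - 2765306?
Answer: -3229616707652338/1167906933 ≈ -2.7653e+6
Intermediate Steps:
J(Y) = (1304 + Y)/(124 + Y)
T = 1/3684249 ≈ 2.7143e-7
(T + J(510)) - 2765306 = (1/3684249 + (1304 + 510)/(124 + 510)) - 2765306 = (1/3684249 + 1814/634) - 2765306 = (1/3684249 + (1/634)*1814) - 2765306 = (1/3684249 + 907/317) - 2765306 = 3341614160/1167906933 - 2765306 = -3229616707652338/1167906933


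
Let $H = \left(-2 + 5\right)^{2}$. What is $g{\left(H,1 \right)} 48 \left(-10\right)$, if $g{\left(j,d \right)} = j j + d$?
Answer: $-39360$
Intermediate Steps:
$H = 9$ ($H = 3^{2} = 9$)
$g{\left(j,d \right)} = d + j^{2}$ ($g{\left(j,d \right)} = j^{2} + d = d + j^{2}$)
$g{\left(H,1 \right)} 48 \left(-10\right) = \left(1 + 9^{2}\right) 48 \left(-10\right) = \left(1 + 81\right) 48 \left(-10\right) = 82 \cdot 48 \left(-10\right) = 3936 \left(-10\right) = -39360$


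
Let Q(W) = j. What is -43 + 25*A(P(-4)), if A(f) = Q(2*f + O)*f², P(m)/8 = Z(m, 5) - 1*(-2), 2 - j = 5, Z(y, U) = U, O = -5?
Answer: -235243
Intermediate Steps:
j = -3 (j = 2 - 1*5 = 2 - 5 = -3)
P(m) = 56 (P(m) = 8*(5 - 1*(-2)) = 8*(5 + 2) = 8*7 = 56)
Q(W) = -3
A(f) = -3*f²
-43 + 25*A(P(-4)) = -43 + 25*(-3*56²) = -43 + 25*(-3*3136) = -43 + 25*(-9408) = -43 - 235200 = -235243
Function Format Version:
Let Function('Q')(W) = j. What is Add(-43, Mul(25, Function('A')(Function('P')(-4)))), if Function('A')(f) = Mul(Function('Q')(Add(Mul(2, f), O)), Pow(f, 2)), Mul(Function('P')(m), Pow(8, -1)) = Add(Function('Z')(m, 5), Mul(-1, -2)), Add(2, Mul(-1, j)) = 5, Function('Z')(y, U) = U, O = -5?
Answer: -235243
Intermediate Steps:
j = -3 (j = Add(2, Mul(-1, 5)) = Add(2, -5) = -3)
Function('P')(m) = 56 (Function('P')(m) = Mul(8, Add(5, Mul(-1, -2))) = Mul(8, Add(5, 2)) = Mul(8, 7) = 56)
Function('Q')(W) = -3
Function('A')(f) = Mul(-3, Pow(f, 2))
Add(-43, Mul(25, Function('A')(Function('P')(-4)))) = Add(-43, Mul(25, Mul(-3, Pow(56, 2)))) = Add(-43, Mul(25, Mul(-3, 3136))) = Add(-43, Mul(25, -9408)) = Add(-43, -235200) = -235243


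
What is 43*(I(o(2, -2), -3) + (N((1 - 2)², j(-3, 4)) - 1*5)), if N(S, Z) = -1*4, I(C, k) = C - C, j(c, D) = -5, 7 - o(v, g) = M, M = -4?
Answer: -387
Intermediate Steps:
o(v, g) = 11 (o(v, g) = 7 - 1*(-4) = 7 + 4 = 11)
I(C, k) = 0
N(S, Z) = -4
43*(I(o(2, -2), -3) + (N((1 - 2)², j(-3, 4)) - 1*5)) = 43*(0 + (-4 - 1*5)) = 43*(0 + (-4 - 5)) = 43*(0 - 9) = 43*(-9) = -387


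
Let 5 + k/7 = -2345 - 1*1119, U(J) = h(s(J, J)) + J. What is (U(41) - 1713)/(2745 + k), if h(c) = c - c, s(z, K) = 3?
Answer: 76/979 ≈ 0.077630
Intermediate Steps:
h(c) = 0
U(J) = J (U(J) = 0 + J = J)
k = -24283 (k = -35 + 7*(-2345 - 1*1119) = -35 + 7*(-2345 - 1119) = -35 + 7*(-3464) = -35 - 24248 = -24283)
(U(41) - 1713)/(2745 + k) = (41 - 1713)/(2745 - 24283) = -1672/(-21538) = -1672*(-1/21538) = 76/979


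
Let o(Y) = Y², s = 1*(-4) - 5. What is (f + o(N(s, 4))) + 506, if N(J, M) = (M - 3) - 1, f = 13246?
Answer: 13752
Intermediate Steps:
s = -9 (s = -4 - 5 = -9)
N(J, M) = -4 + M (N(J, M) = (-3 + M) - 1 = -4 + M)
(f + o(N(s, 4))) + 506 = (13246 + (-4 + 4)²) + 506 = (13246 + 0²) + 506 = (13246 + 0) + 506 = 13246 + 506 = 13752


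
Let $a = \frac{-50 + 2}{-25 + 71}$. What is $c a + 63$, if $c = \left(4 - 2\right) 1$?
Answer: $\frac{1401}{23} \approx 60.913$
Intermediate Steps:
$a = - \frac{24}{23}$ ($a = - \frac{48}{46} = \left(-48\right) \frac{1}{46} = - \frac{24}{23} \approx -1.0435$)
$c = 2$ ($c = 2 \cdot 1 = 2$)
$c a + 63 = 2 \left(- \frac{24}{23}\right) + 63 = - \frac{48}{23} + 63 = \frac{1401}{23}$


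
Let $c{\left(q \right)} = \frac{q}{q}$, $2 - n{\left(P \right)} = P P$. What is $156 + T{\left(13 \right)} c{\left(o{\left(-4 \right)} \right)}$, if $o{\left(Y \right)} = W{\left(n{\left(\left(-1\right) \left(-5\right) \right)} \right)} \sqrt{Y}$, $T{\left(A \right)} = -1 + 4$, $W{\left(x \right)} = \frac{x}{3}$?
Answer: $159$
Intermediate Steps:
$n{\left(P \right)} = 2 - P^{2}$ ($n{\left(P \right)} = 2 - P P = 2 - P^{2}$)
$W{\left(x \right)} = \frac{x}{3}$ ($W{\left(x \right)} = x \frac{1}{3} = \frac{x}{3}$)
$T{\left(A \right)} = 3$
$o{\left(Y \right)} = - \frac{23 \sqrt{Y}}{3}$ ($o{\left(Y \right)} = \frac{2 - \left(\left(-1\right) \left(-5\right)\right)^{2}}{3} \sqrt{Y} = \frac{2 - 5^{2}}{3} \sqrt{Y} = \frac{2 - 25}{3} \sqrt{Y} = \frac{1}{3} \left(-23\right) \sqrt{Y} = - \frac{23 \sqrt{Y}}{3}$)
$c{\left(q \right)} = 1$
$156 + T{\left(13 \right)} c{\left(o{\left(-4 \right)} \right)} = 156 + 3 \cdot 1 = 156 + 3 = 159$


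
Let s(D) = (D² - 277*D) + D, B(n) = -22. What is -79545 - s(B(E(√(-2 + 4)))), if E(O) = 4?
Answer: -86101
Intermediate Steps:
s(D) = D² - 276*D
-79545 - s(B(E(√(-2 + 4)))) = -79545 - (-22)*(-276 - 22) = -79545 - (-22)*(-298) = -79545 - 1*6556 = -79545 - 6556 = -86101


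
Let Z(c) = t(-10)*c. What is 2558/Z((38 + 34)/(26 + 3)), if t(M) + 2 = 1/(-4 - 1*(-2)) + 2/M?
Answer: -185455/486 ≈ -381.59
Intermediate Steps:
t(M) = -5/2 + 2/M (t(M) = -2 + (1/(-4 - 1*(-2)) + 2/M) = -2 + (1/(-4 + 2) + 2/M) = -2 + (1/(-2) + 2/M) = -2 + (1*(-½) + 2/M) = -2 + (-½ + 2/M) = -5/2 + 2/M)
Z(c) = -27*c/10 (Z(c) = (-5/2 + 2/(-10))*c = (-5/2 + 2*(-⅒))*c = (-5/2 - ⅕)*c = -27*c/10)
2558/Z((38 + 34)/(26 + 3)) = 2558/((-27*(38 + 34)/(10*(26 + 3)))) = 2558/((-972/(5*29))) = 2558/((-27/10*72/29)) = 2558/(-972/145) = 2558*(-145/972) = -185455/486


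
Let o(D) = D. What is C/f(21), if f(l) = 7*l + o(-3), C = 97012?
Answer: 24253/36 ≈ 673.69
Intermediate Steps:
f(l) = -3 + 7*l (f(l) = 7*l - 3 = -3 + 7*l)
C/f(21) = 97012/(-3 + 7*21) = 97012/(-3 + 147) = 97012/144 = 97012*(1/144) = 24253/36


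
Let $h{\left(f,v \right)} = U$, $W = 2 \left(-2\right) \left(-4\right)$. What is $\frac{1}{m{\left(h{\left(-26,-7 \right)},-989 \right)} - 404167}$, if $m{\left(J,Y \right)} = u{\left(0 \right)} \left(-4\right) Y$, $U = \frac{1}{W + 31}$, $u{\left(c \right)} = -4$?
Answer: $- \frac{1}{419991} \approx -2.381 \cdot 10^{-6}$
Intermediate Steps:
$W = 16$ ($W = \left(-4\right) \left(-4\right) = 16$)
$U = \frac{1}{47}$ ($U = \frac{1}{16 + 31} = \frac{1}{47} \approx 0.021277$)
$h{\left(f,v \right)} = \frac{1}{47}$
$m{\left(J,Y \right)} = 16 Y$ ($m{\left(J,Y \right)} = \left(-4\right) \left(-4\right) Y = 16 Y$)
$\frac{1}{m{\left(h{\left(-26,-7 \right)},-989 \right)} - 404167} = \frac{1}{16 \left(-989\right) - 404167} = \frac{1}{-15824 - 404167} = \frac{1}{-419991} = - \frac{1}{419991}$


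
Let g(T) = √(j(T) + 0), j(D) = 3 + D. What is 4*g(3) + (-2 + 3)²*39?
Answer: 39 + 4*√6 ≈ 48.798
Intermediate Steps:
g(T) = √(3 + T) (g(T) = √((3 + T) + 0) = √(3 + T))
4*g(3) + (-2 + 3)²*39 = 4*√(3 + 3) + (-2 + 3)²*39 = 4*√6 + 1²*39 = 4*√6 + 1*39 = 4*√6 + 39 = 39 + 4*√6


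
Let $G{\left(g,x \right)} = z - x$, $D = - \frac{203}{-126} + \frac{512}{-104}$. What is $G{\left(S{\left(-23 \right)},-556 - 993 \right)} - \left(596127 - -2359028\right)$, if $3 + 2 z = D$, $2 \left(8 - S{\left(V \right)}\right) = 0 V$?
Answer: $- \frac{1382289085}{468} \approx -2.9536 \cdot 10^{6}$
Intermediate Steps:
$S{\left(V \right)} = 8$ ($S{\left(V \right)} = 8 - \frac{0 V}{2} = 8 - 0 = 8 + 0 = 8$)
$D = - \frac{775}{234}$ ($D = \left(-203\right) \left(- \frac{1}{126}\right) + 512 \left(- \frac{1}{104}\right) = \frac{29}{18} - \frac{64}{13} = - \frac{775}{234} \approx -3.312$)
$z = - \frac{1477}{468}$ ($z = - \frac{3}{2} + \frac{1}{2} \left(- \frac{775}{234}\right) = - \frac{3}{2} - \frac{775}{468} = - \frac{1477}{468} \approx -3.156$)
$G{\left(g,x \right)} = - \frac{1477}{468} - x$
$G{\left(S{\left(-23 \right)},-556 - 993 \right)} - \left(596127 - -2359028\right) = \left(- \frac{1477}{468} - \left(-556 - 993\right)\right) - \left(596127 - -2359028\right) = \left(- \frac{1477}{468} - \left(-556 - 993\right)\right) - \left(596127 + 2359028\right) = \left(- \frac{1477}{468} - -1549\right) - 2955155 = \left(- \frac{1477}{468} + 1549\right) - 2955155 = \frac{723455}{468} - 2955155 = - \frac{1382289085}{468}$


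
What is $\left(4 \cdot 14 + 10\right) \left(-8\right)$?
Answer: $-528$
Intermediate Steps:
$\left(4 \cdot 14 + 10\right) \left(-8\right) = \left(56 + 10\right) \left(-8\right) = 66 \left(-8\right) = -528$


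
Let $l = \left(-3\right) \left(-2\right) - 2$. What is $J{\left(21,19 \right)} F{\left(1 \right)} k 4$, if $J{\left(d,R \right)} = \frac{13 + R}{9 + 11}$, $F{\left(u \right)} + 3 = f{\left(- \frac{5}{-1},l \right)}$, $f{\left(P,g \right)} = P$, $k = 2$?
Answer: $\frac{128}{5} \approx 25.6$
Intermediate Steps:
$l = 4$ ($l = 6 - 2 = 4$)
$F{\left(u \right)} = 2$ ($F{\left(u \right)} = -3 - \frac{5}{-1} = -3 - -5 = -3 + 5 = 2$)
$J{\left(d,R \right)} = \frac{13}{20} + \frac{R}{20}$ ($J{\left(d,R \right)} = \frac{13 + R}{20} = \left(13 + R\right) \frac{1}{20} = \frac{13}{20} + \frac{R}{20}$)
$J{\left(21,19 \right)} F{\left(1 \right)} k 4 = \left(\frac{13}{20} + \frac{1}{20} \cdot 19\right) 2 \cdot 2 \cdot 4 = \left(\frac{13}{20} + \frac{19}{20}\right) 4 \cdot 4 = \frac{8}{5} \cdot 16 = \frac{128}{5}$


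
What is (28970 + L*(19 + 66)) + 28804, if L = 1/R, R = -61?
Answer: 3524129/61 ≈ 57773.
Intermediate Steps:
L = -1/61 (L = 1/(-61) = -1/61 ≈ -0.016393)
(28970 + L*(19 + 66)) + 28804 = (28970 - (19 + 66)/61) + 28804 = (28970 - 1/61*85) + 28804 = (28970 - 85/61) + 28804 = 1767085/61 + 28804 = 3524129/61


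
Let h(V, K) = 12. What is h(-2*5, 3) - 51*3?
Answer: -141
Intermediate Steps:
h(-2*5, 3) - 51*3 = 12 - 51*3 = 12 - 153 = -141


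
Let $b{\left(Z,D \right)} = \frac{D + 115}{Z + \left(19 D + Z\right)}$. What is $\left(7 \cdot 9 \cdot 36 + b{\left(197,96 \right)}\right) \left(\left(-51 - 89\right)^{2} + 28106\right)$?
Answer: $\frac{119995736655}{1109} \approx 1.082 \cdot 10^{8}$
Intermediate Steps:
$b{\left(Z,D \right)} = \frac{115 + D}{2 Z + 19 D}$ ($b{\left(Z,D \right)} = \frac{115 + D}{Z + \left(Z + 19 D\right)} = \frac{115 + D}{2 Z + 19 D}$)
$\left(7 \cdot 9 \cdot 36 + b{\left(197,96 \right)}\right) \left(\left(-51 - 89\right)^{2} + 28106\right) = \left(7 \cdot 9 \cdot 36 + \frac{115 + 96}{2 \cdot 197 + 19 \cdot 96}\right) \left(\left(-51 - 89\right)^{2} + 28106\right) = \left(63 \cdot 36 + \frac{1}{394 + 1824} \cdot 211\right) \left(\left(-140\right)^{2} + 28106\right) = \left(2268 + \frac{1}{2218} \cdot 211\right) \left(19600 + 28106\right) = \left(2268 + \frac{1}{2218} \cdot 211\right) 47706 = \left(2268 + \frac{211}{2218}\right) 47706 = \frac{5030635}{2218} \cdot 47706 = \frac{119995736655}{1109}$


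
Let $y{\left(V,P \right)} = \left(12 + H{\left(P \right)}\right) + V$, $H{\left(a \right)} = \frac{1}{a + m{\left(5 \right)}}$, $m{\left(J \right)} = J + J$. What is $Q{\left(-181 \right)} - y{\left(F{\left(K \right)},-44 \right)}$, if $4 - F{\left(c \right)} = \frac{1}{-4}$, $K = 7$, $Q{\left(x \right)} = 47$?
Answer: $\frac{2093}{68} \approx 30.779$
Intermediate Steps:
$m{\left(J \right)} = 2 J$
$H{\left(a \right)} = \frac{1}{10 + a}$ ($H{\left(a \right)} = \frac{1}{a + 2 \cdot 5} = \frac{1}{a + 10} = \frac{1}{10 + a}$)
$F{\left(c \right)} = \frac{17}{4}$ ($F{\left(c \right)} = 4 - \frac{1}{-4} = 4 - - \frac{1}{4} = 4 + \frac{1}{4} = \frac{17}{4}$)
$y{\left(V,P \right)} = 12 + V + \frac{1}{10 + P}$ ($y{\left(V,P \right)} = \left(12 + \frac{1}{10 + P}\right) + V = 12 + V + \frac{1}{10 + P}$)
$Q{\left(-181 \right)} - y{\left(F{\left(K \right)},-44 \right)} = 47 - \frac{1 + \left(10 - 44\right) \left(12 + \frac{17}{4}\right)}{10 - 44} = 47 - \frac{1 - \frac{1105}{2}}{-34} = 47 - - \frac{1 - \frac{1105}{2}}{34} = 47 - \left(- \frac{1}{34}\right) \left(- \frac{1103}{2}\right) = 47 - \frac{1103}{68} = \frac{2093}{68}$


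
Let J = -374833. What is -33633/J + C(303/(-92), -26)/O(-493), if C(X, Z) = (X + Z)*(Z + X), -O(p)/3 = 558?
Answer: -2245884351937/5310909821088 ≈ -0.42288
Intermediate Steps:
O(p) = -1674 (O(p) = -3*558 = -1674)
C(X, Z) = (X + Z)² (C(X, Z) = (X + Z)*(X + Z) = (X + Z)²)
-33633/J + C(303/(-92), -26)/O(-493) = -33633/(-374833) + (303/(-92) - 26)²/(-1674) = -33633*(-1/374833) + (303*(-1/92) - 26)²*(-1/1674) = 33633/374833 + (-303/92 - 26)²*(-1/1674) = 33633/374833 + (-2695/92)²*(-1/1674) = 33633/374833 + (7263025/8464)*(-1/1674) = 33633/374833 - 7263025/14168736 = -2245884351937/5310909821088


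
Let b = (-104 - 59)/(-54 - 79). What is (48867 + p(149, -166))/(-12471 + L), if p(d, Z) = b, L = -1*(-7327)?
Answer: -3249737/342076 ≈ -9.5000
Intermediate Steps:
b = 163/133 (b = -163/(-133) = -163*(-1/133) = 163/133 ≈ 1.2256)
L = 7327
p(d, Z) = 163/133
(48867 + p(149, -166))/(-12471 + L) = (48867 + 163/133)/(-12471 + 7327) = (6499474/133)/(-5144) = (6499474/133)*(-1/5144) = -3249737/342076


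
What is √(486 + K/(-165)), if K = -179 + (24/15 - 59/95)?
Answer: √4787121174/3135 ≈ 22.070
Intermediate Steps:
K = -16912/95 (K = -179 + (24*(1/15) - 59*1/95) = -179 + (8/5 - 59/95) = -179 + 93/95 = -16912/95 ≈ -178.02)
√(486 + K/(-165)) = √(486 - 16912/95/(-165)) = √(486 - 16912/95*(-1/165)) = √(486 + 16912/15675) = √(7634962/15675) = √4787121174/3135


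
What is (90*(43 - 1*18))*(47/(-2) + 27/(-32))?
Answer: -876375/16 ≈ -54773.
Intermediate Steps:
(90*(43 - 1*18))*(47/(-2) + 27/(-32)) = (90*(43 - 18))*(47*(-½) + 27*(-1/32)) = (90*25)*(-47/2 - 27/32) = 2250*(-779/32) = -876375/16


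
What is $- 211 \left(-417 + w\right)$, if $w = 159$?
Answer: $54438$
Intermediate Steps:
$- 211 \left(-417 + w\right) = - 211 \left(-417 + 159\right) = \left(-211\right) \left(-258\right) = 54438$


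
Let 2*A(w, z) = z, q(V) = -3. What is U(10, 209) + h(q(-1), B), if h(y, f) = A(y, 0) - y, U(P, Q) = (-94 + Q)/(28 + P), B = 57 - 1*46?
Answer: 229/38 ≈ 6.0263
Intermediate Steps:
B = 11 (B = 57 - 46 = 11)
U(P, Q) = (-94 + Q)/(28 + P)
A(w, z) = z/2
h(y, f) = -y (h(y, f) = (½)*0 - y = 0 - y = -y)
U(10, 209) + h(q(-1), B) = (-94 + 209)/(28 + 10) - 1*(-3) = 115/38 + 3 = 229/38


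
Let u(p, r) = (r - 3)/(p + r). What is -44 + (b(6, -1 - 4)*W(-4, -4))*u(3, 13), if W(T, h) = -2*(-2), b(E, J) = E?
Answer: -29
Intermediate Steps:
u(p, r) = (-3 + r)/(p + r)
W(T, h) = 4
-44 + (b(6, -1 - 4)*W(-4, -4))*u(3, 13) = -44 + (6*4)*((-3 + 13)/(3 + 13)) = -44 + 24*(10/16) = -44 + 24*((1/16)*10) = -44 + 24*(5/8) = -44 + 15 = -29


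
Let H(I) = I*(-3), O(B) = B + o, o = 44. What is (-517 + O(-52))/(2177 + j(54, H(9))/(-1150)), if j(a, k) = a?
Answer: -301875/1251748 ≈ -0.24116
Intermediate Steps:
O(B) = 44 + B (O(B) = B + 44 = 44 + B)
H(I) = -3*I
(-517 + O(-52))/(2177 + j(54, H(9))/(-1150)) = (-517 + (44 - 52))/(2177 + 54/(-1150)) = (-517 - 8)/(2177 + 54*(-1/1150)) = -525/(2177 - 27/575) = -525/1251748/575 = -525*575/1251748 = -301875/1251748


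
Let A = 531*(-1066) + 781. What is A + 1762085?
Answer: 1196820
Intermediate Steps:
A = -565265 (A = -566046 + 781 = -565265)
A + 1762085 = -565265 + 1762085 = 1196820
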